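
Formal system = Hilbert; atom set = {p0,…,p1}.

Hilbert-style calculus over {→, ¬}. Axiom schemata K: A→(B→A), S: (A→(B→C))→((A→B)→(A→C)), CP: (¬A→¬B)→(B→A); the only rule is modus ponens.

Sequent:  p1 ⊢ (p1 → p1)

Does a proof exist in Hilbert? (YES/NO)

Derivation (root first):
[MP] p1 ⊢ (p1 → p1)
  [MP]  ⊢ ((p1 → p1) → (p1 → p1))
    [S]  ⊢ ((p1 → (p1 → p1)) → ((p1 → p1) → (p1 → p1)))
    [K]  ⊢ (p1 → (p1 → p1))
  [MP] p1 ⊢ (p1 → p1)
    [MP]  ⊢ ((p1 → p1) → (p1 → p1))
      [S]  ⊢ ((p1 → (p1 → p1)) → ((p1 → p1) → (p1 → p1)))
      [K]  ⊢ (p1 → (p1 → p1))
    [MP] p1 ⊢ (p1 → p1)
      [K]  ⊢ (p1 → (p1 → p1))
      [Hyp] p1 ⊢ p1

Result: YES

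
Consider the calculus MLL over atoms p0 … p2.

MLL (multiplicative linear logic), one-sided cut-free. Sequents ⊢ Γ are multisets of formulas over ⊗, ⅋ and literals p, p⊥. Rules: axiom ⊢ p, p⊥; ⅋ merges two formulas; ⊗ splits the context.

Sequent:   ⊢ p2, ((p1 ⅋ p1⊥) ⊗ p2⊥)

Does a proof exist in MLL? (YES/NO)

Derivation (root first):
[⊗]  ⊢ p2, ((p1 ⅋ p1⊥) ⊗ p2⊥)
  [⅋]  ⊢ (p1 ⅋ p1⊥)
    [Ax]  ⊢ p1, p1⊥
  [Ax]  ⊢ p2, p2⊥

Result: YES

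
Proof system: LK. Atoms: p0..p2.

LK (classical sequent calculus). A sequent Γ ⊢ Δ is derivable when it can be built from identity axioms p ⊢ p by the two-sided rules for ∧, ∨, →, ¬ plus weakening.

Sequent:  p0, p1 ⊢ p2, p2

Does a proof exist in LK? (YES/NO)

Enumerate valuations to refute Γ ⊢ Δ:
  v=000: Γ:[p0=F, p1=F] Δ:[p2=F, p2=F] refutes=False
  v=001: Γ:[p0=F, p1=F] Δ:[p2=T, p2=T] refutes=False
  v=010: Γ:[p0=F, p1=T] Δ:[p2=F, p2=F] refutes=False
  v=011: Γ:[p0=F, p1=T] Δ:[p2=T, p2=T] refutes=False
  v=100: Γ:[p0=T, p1=F] Δ:[p2=F, p2=F] refutes=False
  v=101: Γ:[p0=T, p1=F] Δ:[p2=T, p2=T] refutes=False
  v=110: Γ:[p0=T, p1=T] Δ:[p2=F, p2=F] refutes=True  ← countermodel

Result: NO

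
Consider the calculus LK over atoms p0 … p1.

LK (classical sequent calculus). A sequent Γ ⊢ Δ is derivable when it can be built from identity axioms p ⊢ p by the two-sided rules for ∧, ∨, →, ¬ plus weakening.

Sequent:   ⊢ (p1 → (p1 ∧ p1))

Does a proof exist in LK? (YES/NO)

Derivation trace:
[→R]  ⊢ (p1 → (p1 ∧ p1))
  [∧R] p1 ⊢ (p1 ∧ p1)
    [Ax] p1 ⊢ p1
    [WL] p1, p1 ⊢ p1
      [Ax] p1 ⊢ p1

Result: YES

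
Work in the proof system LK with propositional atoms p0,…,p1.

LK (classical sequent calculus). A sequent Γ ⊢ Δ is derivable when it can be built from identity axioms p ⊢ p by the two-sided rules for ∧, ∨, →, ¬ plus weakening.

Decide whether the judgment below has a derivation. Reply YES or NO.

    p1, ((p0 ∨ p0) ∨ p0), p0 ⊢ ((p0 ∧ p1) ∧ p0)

Proof tree:
[∧R] p1, ((p0 ∨ p0) ∨ p0), p0 ⊢ ((p0 ∧ p1) ∧ p0)
  [∧R] p1, p0 ⊢ (p0 ∧ p1)
    [Ax] p0 ⊢ p0
    [Ax] p1 ⊢ p1
  [∨L] ((p0 ∨ p0) ∨ p0) ⊢ p0
    [∨L] (p0 ∨ p0) ⊢ p0
      [Ax] p0 ⊢ p0
      [Ax] p0 ⊢ p0
    [Ax] p0 ⊢ p0

Result: YES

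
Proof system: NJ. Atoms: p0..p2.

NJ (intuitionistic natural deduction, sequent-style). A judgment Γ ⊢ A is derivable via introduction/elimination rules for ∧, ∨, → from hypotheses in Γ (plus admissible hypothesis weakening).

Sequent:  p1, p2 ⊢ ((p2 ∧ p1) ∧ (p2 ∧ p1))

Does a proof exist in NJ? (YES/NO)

Derivation trace:
[∧I] p1, p2 ⊢ ((p2 ∧ p1) ∧ (p2 ∧ p1))
  [∧I] p1, p2 ⊢ (p2 ∧ p1)
    [Ax] p2 ⊢ p2
    [Ax] p1 ⊢ p1
  [∧I] p1, p2 ⊢ (p2 ∧ p1)
    [Ax] p2 ⊢ p2
    [Ax] p1 ⊢ p1

Result: YES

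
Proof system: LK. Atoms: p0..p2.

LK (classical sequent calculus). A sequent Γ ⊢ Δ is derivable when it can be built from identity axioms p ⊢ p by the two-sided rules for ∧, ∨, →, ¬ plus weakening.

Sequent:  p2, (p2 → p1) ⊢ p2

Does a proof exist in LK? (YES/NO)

Derivation trace:
[→L] p2, (p2 → p1) ⊢ p2
  [Ax] p2 ⊢ p2
  [WL] p2, p1 ⊢ p2
    [Ax] p2 ⊢ p2

Result: YES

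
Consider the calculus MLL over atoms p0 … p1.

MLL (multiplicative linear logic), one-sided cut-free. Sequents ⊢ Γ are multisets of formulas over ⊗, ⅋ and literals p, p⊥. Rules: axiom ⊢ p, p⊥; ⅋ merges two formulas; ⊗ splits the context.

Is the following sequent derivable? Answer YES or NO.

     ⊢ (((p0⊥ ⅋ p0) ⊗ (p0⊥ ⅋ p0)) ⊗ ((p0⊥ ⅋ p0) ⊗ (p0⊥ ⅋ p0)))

Derivation (root first):
[⊗]  ⊢ (((p0⊥ ⅋ p0) ⊗ (p0⊥ ⅋ p0)) ⊗ ((p0⊥ ⅋ p0) ⊗ (p0⊥ ⅋ p0)))
  [⊗]  ⊢ ((p0⊥ ⅋ p0) ⊗ (p0⊥ ⅋ p0))
    [⅋]  ⊢ (p0⊥ ⅋ p0)
      [Ax]  ⊢ p0, p0⊥
    [⅋]  ⊢ (p0⊥ ⅋ p0)
      [Ax]  ⊢ p0, p0⊥
  [⊗]  ⊢ ((p0⊥ ⅋ p0) ⊗ (p0⊥ ⅋ p0))
    [⅋]  ⊢ (p0⊥ ⅋ p0)
      [Ax]  ⊢ p0, p0⊥
    [⅋]  ⊢ (p0⊥ ⅋ p0)
      [Ax]  ⊢ p0, p0⊥

Result: YES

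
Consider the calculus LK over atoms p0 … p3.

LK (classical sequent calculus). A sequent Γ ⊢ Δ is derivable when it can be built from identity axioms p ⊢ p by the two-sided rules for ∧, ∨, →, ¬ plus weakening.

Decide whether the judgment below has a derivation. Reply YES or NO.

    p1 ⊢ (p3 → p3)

Proof tree:
[→R] p1 ⊢ (p3 → p3)
  [WL] p3, p1 ⊢ p3
    [Ax] p3 ⊢ p3

Result: YES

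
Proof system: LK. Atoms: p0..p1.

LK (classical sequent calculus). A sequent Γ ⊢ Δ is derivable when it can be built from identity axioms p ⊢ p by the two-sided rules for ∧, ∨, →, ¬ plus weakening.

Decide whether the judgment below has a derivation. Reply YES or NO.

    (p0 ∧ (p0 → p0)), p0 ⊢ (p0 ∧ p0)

Derivation trace:
[∧R] (p0 ∧ (p0 → p0)), p0 ⊢ (p0 ∧ p0)
  [∧L] (p0 ∧ (p0 → p0)) ⊢ p0
    [→L] p0, (p0 → p0) ⊢ p0
      [Ax] p0 ⊢ p0
      [Ax] p0 ⊢ p0
  [Ax] p0 ⊢ p0

Result: YES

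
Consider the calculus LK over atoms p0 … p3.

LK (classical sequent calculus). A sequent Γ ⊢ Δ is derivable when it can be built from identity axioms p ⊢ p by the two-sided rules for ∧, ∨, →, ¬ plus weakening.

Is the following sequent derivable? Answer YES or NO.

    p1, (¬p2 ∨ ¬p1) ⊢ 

Enumerate valuations to refute Γ ⊢ Δ:
  v=0000: Γ:[p1=F, (¬p2 ∨ ¬p1)=T] Δ:[] refutes=False
  v=0001: Γ:[p1=F, (¬p2 ∨ ¬p1)=T] Δ:[] refutes=False
  v=0010: Γ:[p1=F, (¬p2 ∨ ¬p1)=T] Δ:[] refutes=False
  v=0011: Γ:[p1=F, (¬p2 ∨ ¬p1)=T] Δ:[] refutes=False
  v=0100: Γ:[p1=T, (¬p2 ∨ ¬p1)=T] Δ:[] refutes=True  ← countermodel

Result: NO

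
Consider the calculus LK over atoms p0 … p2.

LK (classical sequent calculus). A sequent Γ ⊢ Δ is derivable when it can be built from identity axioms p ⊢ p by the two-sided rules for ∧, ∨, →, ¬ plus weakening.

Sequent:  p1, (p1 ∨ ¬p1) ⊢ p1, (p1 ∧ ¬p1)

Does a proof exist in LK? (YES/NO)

Derivation trace:
[∧R] p1, (p1 ∨ ¬p1) ⊢ p1, (p1 ∧ ¬p1)
  [Ax] p1 ⊢ p1
  [∨L] (p1 ∨ ¬p1) ⊢ p1, ¬p1
    [Ax] p1 ⊢ p1
    [¬L] ¬p1 ⊢ ¬p1
      [¬R]  ⊢ p1, ¬p1
        [Ax] p1 ⊢ p1

Result: YES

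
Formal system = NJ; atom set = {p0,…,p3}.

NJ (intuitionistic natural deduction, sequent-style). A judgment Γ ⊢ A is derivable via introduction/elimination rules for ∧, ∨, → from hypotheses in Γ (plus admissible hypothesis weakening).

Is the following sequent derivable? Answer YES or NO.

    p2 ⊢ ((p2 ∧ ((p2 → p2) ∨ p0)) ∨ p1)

Derivation trace:
[∨I₁] p2 ⊢ ((p2 ∧ ((p2 → p2) ∨ p0)) ∨ p1)
  [∧I] p2 ⊢ (p2 ∧ ((p2 → p2) ∨ p0))
    [Ax] p2 ⊢ p2
    [∨I₁]  ⊢ ((p2 → p2) ∨ p0)
      [→I]  ⊢ (p2 → p2)
        [Ax] p2 ⊢ p2

Result: YES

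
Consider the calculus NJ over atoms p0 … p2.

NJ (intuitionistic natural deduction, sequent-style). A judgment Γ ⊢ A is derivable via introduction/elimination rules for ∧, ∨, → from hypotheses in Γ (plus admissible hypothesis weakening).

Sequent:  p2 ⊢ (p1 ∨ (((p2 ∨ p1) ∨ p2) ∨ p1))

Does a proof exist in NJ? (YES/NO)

Proof tree:
[∨I₂] p2 ⊢ (p1 ∨ (((p2 ∨ p1) ∨ p2) ∨ p1))
  [∨I₁] p2 ⊢ (((p2 ∨ p1) ∨ p2) ∨ p1)
    [∨I₁] p2 ⊢ ((p2 ∨ p1) ∨ p2)
      [∨I₁] p2 ⊢ (p2 ∨ p1)
        [Ax] p2 ⊢ p2

Result: YES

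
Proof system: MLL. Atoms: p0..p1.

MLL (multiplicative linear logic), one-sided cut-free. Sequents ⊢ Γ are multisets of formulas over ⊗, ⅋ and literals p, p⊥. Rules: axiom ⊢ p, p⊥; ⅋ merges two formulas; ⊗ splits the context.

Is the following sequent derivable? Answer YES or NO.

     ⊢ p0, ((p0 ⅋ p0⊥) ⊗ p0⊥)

Derivation (root first):
[⊗]  ⊢ p0, ((p0 ⅋ p0⊥) ⊗ p0⊥)
  [⅋]  ⊢ (p0 ⅋ p0⊥)
    [Ax]  ⊢ p0, p0⊥
  [Ax]  ⊢ p0, p0⊥

Result: YES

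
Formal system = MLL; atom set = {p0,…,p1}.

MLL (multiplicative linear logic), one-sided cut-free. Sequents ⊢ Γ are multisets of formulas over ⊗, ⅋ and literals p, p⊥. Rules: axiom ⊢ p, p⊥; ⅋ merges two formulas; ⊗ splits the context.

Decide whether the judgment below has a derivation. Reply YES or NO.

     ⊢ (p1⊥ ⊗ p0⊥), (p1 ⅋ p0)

Derivation (root first):
[⅋]  ⊢ (p1⊥ ⊗ p0⊥), (p1 ⅋ p0)
  [⊗]  ⊢ p1, p0, (p1⊥ ⊗ p0⊥)
    [Ax]  ⊢ p1, p1⊥
    [Ax]  ⊢ p0, p0⊥

Result: YES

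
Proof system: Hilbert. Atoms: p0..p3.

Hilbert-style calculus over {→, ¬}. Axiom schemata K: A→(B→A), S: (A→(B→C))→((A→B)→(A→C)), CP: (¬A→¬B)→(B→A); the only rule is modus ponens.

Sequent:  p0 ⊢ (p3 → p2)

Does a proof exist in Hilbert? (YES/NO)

Search for a countermodel by truth-table:
  v=0000: Γ:[p0=F] Δ:[(p3 → p2)=T] refutes=False
  v=0001: Γ:[p0=F] Δ:[(p3 → p2)=F] refutes=False
  v=0010: Γ:[p0=F] Δ:[(p3 → p2)=T] refutes=False
  v=0011: Γ:[p0=F] Δ:[(p3 → p2)=T] refutes=False
  v=0100: Γ:[p0=F] Δ:[(p3 → p2)=T] refutes=False
  v=0101: Γ:[p0=F] Δ:[(p3 → p2)=F] refutes=False
  v=0110: Γ:[p0=F] Δ:[(p3 → p2)=T] refutes=False
  v=0111: Γ:[p0=F] Δ:[(p3 → p2)=T] refutes=False
  v=1000: Γ:[p0=T] Δ:[(p3 → p2)=T] refutes=False
  v=1001: Γ:[p0=T] Δ:[(p3 → p2)=F] refutes=True  ← countermodel

Result: NO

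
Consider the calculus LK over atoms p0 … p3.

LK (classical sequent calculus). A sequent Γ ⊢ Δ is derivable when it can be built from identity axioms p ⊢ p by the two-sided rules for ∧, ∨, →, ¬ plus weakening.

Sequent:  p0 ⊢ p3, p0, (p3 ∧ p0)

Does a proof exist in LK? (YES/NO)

Proof tree:
[∧R] p0 ⊢ p3, p0, (p3 ∧ p0)
  [WR] p0 ⊢ p0, p3
    [Ax] p0 ⊢ p0
  [WR] p0 ⊢ p0, p3, p0
    [WR] p0 ⊢ p0, p3
      [Ax] p0 ⊢ p0

Result: YES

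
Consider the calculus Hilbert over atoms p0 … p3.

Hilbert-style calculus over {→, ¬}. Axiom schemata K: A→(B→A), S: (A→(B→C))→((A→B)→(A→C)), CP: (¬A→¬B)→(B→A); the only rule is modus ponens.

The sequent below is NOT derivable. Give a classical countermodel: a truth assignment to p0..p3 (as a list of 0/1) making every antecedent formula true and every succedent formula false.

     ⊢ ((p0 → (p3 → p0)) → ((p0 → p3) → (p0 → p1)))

Truth-table refutation:
  v=0000: Γ:[] Δ:[((p0 → (p3 → p0)) → ((p0 → p3) → (p0 → p1)))=T] refutes=False
  v=0001: Γ:[] Δ:[((p0 → (p3 → p0)) → ((p0 → p3) → (p0 → p1)))=T] refutes=False
  v=0010: Γ:[] Δ:[((p0 → (p3 → p0)) → ((p0 → p3) → (p0 → p1)))=T] refutes=False
  v=0011: Γ:[] Δ:[((p0 → (p3 → p0)) → ((p0 → p3) → (p0 → p1)))=T] refutes=False
  v=0100: Γ:[] Δ:[((p0 → (p3 → p0)) → ((p0 → p3) → (p0 → p1)))=T] refutes=False
  v=0101: Γ:[] Δ:[((p0 → (p3 → p0)) → ((p0 → p3) → (p0 → p1)))=T] refutes=False
  v=0110: Γ:[] Δ:[((p0 → (p3 → p0)) → ((p0 → p3) → (p0 → p1)))=T] refutes=False
  v=0111: Γ:[] Δ:[((p0 → (p3 → p0)) → ((p0 → p3) → (p0 → p1)))=T] refutes=False
  v=1000: Γ:[] Δ:[((p0 → (p3 → p0)) → ((p0 → p3) → (p0 → p1)))=T] refutes=False
  v=1001: Γ:[] Δ:[((p0 → (p3 → p0)) → ((p0 → p3) → (p0 → p1)))=F] refutes=True  ← countermodel

Result: [1, 0, 0, 1]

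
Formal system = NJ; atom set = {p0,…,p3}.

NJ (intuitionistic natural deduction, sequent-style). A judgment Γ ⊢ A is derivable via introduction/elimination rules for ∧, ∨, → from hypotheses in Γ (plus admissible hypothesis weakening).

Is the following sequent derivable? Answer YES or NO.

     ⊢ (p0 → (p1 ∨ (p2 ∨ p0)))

Proof tree:
[→I]  ⊢ (p0 → (p1 ∨ (p2 ∨ p0)))
  [∨I₂] p0 ⊢ (p1 ∨ (p2 ∨ p0))
    [∨I₂] p0 ⊢ (p2 ∨ p0)
      [Ax] p0 ⊢ p0

Result: YES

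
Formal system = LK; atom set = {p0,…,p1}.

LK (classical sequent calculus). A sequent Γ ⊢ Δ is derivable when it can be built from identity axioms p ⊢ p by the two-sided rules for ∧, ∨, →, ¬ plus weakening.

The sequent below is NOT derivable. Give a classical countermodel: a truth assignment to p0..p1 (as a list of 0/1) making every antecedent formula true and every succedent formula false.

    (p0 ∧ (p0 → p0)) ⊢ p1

Truth-table refutation:
  v=00: Γ:[(p0 ∧ (p0 → p0))=F] Δ:[p1=F] refutes=False
  v=01: Γ:[(p0 ∧ (p0 → p0))=F] Δ:[p1=T] refutes=False
  v=10: Γ:[(p0 ∧ (p0 → p0))=T] Δ:[p1=F] refutes=True  ← countermodel

Result: [1, 0]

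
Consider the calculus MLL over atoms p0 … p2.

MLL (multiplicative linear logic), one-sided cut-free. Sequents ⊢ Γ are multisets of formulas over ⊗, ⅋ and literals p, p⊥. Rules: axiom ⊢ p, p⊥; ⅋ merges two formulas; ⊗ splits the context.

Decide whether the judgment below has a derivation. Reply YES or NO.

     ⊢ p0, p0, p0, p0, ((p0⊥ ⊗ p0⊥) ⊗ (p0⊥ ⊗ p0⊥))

Derivation (root first):
[⊗]  ⊢ p0, p0, p0, p0, ((p0⊥ ⊗ p0⊥) ⊗ (p0⊥ ⊗ p0⊥))
  [⊗]  ⊢ p0, p0, (p0⊥ ⊗ p0⊥)
    [Ax]  ⊢ p0, p0⊥
    [Ax]  ⊢ p0, p0⊥
  [⊗]  ⊢ p0, p0, (p0⊥ ⊗ p0⊥)
    [Ax]  ⊢ p0, p0⊥
    [Ax]  ⊢ p0, p0⊥

Result: YES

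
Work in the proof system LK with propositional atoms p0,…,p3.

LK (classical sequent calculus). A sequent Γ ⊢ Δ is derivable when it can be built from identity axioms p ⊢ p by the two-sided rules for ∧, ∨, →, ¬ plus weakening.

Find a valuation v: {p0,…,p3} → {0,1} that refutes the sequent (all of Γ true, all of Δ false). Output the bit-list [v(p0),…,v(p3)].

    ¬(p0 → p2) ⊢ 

Truth-table refutation:
  v=0000: Γ:[¬(p0 → p2)=F] Δ:[] refutes=False
  v=0001: Γ:[¬(p0 → p2)=F] Δ:[] refutes=False
  v=0010: Γ:[¬(p0 → p2)=F] Δ:[] refutes=False
  v=0011: Γ:[¬(p0 → p2)=F] Δ:[] refutes=False
  v=0100: Γ:[¬(p0 → p2)=F] Δ:[] refutes=False
  v=0101: Γ:[¬(p0 → p2)=F] Δ:[] refutes=False
  v=0110: Γ:[¬(p0 → p2)=F] Δ:[] refutes=False
  v=0111: Γ:[¬(p0 → p2)=F] Δ:[] refutes=False
  v=1000: Γ:[¬(p0 → p2)=T] Δ:[] refutes=True  ← countermodel

Result: [1, 0, 0, 0]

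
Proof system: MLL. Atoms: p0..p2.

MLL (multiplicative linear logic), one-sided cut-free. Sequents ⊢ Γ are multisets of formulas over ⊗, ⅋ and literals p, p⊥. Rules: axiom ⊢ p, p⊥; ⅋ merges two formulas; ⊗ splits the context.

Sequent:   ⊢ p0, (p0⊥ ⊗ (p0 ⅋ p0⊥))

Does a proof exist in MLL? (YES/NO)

Derivation trace:
[⊗]  ⊢ p0, (p0⊥ ⊗ (p0 ⅋ p0⊥))
  [Ax]  ⊢ p0, p0⊥
  [⅋]  ⊢ (p0 ⅋ p0⊥)
    [Ax]  ⊢ p0, p0⊥

Result: YES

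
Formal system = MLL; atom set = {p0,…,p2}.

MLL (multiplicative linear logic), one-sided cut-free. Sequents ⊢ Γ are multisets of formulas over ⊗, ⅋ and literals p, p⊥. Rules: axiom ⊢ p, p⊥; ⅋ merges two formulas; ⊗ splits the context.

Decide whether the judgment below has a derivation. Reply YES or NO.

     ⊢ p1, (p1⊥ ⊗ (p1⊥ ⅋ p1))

Derivation (root first):
[⊗]  ⊢ p1, (p1⊥ ⊗ (p1⊥ ⅋ p1))
  [Ax]  ⊢ p1, p1⊥
  [⅋]  ⊢ (p1⊥ ⅋ p1)
    [Ax]  ⊢ p1, p1⊥

Result: YES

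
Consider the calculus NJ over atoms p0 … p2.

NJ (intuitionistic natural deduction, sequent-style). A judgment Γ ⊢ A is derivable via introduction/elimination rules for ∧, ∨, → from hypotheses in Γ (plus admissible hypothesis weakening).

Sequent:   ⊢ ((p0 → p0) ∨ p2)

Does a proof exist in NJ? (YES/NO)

Derivation trace:
[∨I₁]  ⊢ ((p0 → p0) ∨ p2)
  [→I]  ⊢ (p0 → p0)
    [Ax] p0 ⊢ p0

Result: YES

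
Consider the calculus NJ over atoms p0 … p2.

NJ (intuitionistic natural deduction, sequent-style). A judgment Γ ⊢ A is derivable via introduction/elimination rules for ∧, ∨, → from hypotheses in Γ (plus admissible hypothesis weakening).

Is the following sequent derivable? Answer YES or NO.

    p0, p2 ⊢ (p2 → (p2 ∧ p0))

Derivation trace:
[Wk] p0, p2 ⊢ (p2 → (p2 ∧ p0))
  [→I] p0 ⊢ (p2 → (p2 ∧ p0))
    [∧I] p2, p0 ⊢ (p2 ∧ p0)
      [Ax] p2 ⊢ p2
      [Ax] p0 ⊢ p0

Result: YES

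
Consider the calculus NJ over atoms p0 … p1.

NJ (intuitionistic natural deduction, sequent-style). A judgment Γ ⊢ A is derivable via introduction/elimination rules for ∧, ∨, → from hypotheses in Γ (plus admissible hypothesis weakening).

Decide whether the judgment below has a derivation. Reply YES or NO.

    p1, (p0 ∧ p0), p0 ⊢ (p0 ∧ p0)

Derivation (root first):
[∧I] p1, (p0 ∧ p0), p0 ⊢ (p0 ∧ p0)
  [Ax] p0 ⊢ p0
  [Wk] p0, p1, (p0 ∧ p0) ⊢ p0
    [Wk] p0, p1 ⊢ p0
      [Ax] p0 ⊢ p0

Result: YES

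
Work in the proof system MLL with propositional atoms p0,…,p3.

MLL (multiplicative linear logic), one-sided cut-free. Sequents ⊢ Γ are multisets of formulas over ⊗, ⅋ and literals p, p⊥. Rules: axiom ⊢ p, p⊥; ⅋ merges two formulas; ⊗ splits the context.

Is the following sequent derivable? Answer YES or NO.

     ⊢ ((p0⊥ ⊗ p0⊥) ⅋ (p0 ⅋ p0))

Proof tree:
[⅋]  ⊢ ((p0⊥ ⊗ p0⊥) ⅋ (p0 ⅋ p0))
  [⅋]  ⊢ (p0⊥ ⊗ p0⊥), (p0 ⅋ p0)
    [⊗]  ⊢ p0, p0, (p0⊥ ⊗ p0⊥)
      [Ax]  ⊢ p0, p0⊥
      [Ax]  ⊢ p0, p0⊥

Result: YES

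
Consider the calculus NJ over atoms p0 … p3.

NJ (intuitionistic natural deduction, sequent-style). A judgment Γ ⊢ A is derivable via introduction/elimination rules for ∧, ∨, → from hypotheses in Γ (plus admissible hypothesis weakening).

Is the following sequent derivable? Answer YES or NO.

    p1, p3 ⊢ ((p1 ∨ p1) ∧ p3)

Derivation (root first):
[∧I] p1, p3 ⊢ ((p1 ∨ p1) ∧ p3)
  [∨I₁] p1 ⊢ (p1 ∨ p1)
    [Ax] p1 ⊢ p1
  [Ax] p3 ⊢ p3

Result: YES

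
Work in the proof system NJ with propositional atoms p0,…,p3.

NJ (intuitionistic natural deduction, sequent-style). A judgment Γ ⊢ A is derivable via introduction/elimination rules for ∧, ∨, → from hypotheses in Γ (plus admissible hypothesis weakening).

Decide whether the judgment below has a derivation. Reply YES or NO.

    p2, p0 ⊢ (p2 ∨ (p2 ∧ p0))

Derivation (root first):
[∨I₂] p2, p0 ⊢ (p2 ∨ (p2 ∧ p0))
  [∧I] p2, p0 ⊢ (p2 ∧ p0)
    [Ax] p2 ⊢ p2
    [Ax] p0 ⊢ p0

Result: YES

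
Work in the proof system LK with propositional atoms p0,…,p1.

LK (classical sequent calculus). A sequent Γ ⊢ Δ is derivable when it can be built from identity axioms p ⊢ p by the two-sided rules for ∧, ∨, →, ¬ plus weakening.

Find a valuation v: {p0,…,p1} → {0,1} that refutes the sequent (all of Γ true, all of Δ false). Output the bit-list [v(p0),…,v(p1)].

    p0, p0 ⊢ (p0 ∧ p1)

Truth-table refutation:
  v=00: Γ:[p0=F, p0=F] Δ:[(p0 ∧ p1)=F] refutes=False
  v=01: Γ:[p0=F, p0=F] Δ:[(p0 ∧ p1)=F] refutes=False
  v=10: Γ:[p0=T, p0=T] Δ:[(p0 ∧ p1)=F] refutes=True  ← countermodel

Result: [1, 0]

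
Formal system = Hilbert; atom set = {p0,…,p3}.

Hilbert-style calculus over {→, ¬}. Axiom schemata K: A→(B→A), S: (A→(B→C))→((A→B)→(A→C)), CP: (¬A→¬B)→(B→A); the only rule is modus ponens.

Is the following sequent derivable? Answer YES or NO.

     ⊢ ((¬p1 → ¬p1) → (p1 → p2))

Enumerate valuations to refute Γ ⊢ Δ:
  v=0000: Γ:[] Δ:[((¬p1 → ¬p1) → (p1 → p2))=T] refutes=False
  v=0001: Γ:[] Δ:[((¬p1 → ¬p1) → (p1 → p2))=T] refutes=False
  v=0010: Γ:[] Δ:[((¬p1 → ¬p1) → (p1 → p2))=T] refutes=False
  v=0011: Γ:[] Δ:[((¬p1 → ¬p1) → (p1 → p2))=T] refutes=False
  v=0100: Γ:[] Δ:[((¬p1 → ¬p1) → (p1 → p2))=F] refutes=True  ← countermodel

Result: NO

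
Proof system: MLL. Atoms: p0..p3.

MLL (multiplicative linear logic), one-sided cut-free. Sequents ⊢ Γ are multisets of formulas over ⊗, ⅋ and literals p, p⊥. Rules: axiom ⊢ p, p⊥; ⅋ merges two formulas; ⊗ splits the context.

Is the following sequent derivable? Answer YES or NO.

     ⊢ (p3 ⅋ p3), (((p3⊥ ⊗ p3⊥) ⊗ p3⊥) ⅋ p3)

Proof tree:
[⅋]  ⊢ (p3 ⅋ p3), (((p3⊥ ⊗ p3⊥) ⊗ p3⊥) ⅋ p3)
  [⅋]  ⊢ p3, ((p3⊥ ⊗ p3⊥) ⊗ p3⊥), (p3 ⅋ p3)
    [⊗]  ⊢ p3, p3, p3, ((p3⊥ ⊗ p3⊥) ⊗ p3⊥)
      [⊗]  ⊢ p3, p3, (p3⊥ ⊗ p3⊥)
        [Ax]  ⊢ p3, p3⊥
        [Ax]  ⊢ p3, p3⊥
      [Ax]  ⊢ p3, p3⊥

Result: YES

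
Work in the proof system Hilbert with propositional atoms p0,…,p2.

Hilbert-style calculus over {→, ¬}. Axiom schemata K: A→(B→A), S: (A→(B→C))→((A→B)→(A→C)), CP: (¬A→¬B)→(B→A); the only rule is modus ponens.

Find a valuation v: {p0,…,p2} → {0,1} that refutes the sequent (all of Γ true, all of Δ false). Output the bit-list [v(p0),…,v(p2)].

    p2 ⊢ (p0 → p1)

Truth-table refutation:
  v=000: Γ:[p2=F] Δ:[(p0 → p1)=T] refutes=False
  v=001: Γ:[p2=T] Δ:[(p0 → p1)=T] refutes=False
  v=010: Γ:[p2=F] Δ:[(p0 → p1)=T] refutes=False
  v=011: Γ:[p2=T] Δ:[(p0 → p1)=T] refutes=False
  v=100: Γ:[p2=F] Δ:[(p0 → p1)=F] refutes=False
  v=101: Γ:[p2=T] Δ:[(p0 → p1)=F] refutes=True  ← countermodel

Result: [1, 0, 1]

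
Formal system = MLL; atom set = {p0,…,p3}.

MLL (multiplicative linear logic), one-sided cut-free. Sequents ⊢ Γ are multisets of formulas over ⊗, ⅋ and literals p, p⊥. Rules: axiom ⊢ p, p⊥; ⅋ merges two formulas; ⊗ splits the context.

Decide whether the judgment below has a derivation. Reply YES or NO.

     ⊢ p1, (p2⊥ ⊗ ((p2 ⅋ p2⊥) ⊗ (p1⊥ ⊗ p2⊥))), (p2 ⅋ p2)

Proof tree:
[⅋]  ⊢ p1, (p2⊥ ⊗ ((p2 ⅋ p2⊥) ⊗ (p1⊥ ⊗ p2⊥))), (p2 ⅋ p2)
  [⊗]  ⊢ p2, p1, p2, (p2⊥ ⊗ ((p2 ⅋ p2⊥) ⊗ (p1⊥ ⊗ p2⊥)))
    [Ax]  ⊢ p2, p2⊥
    [⊗]  ⊢ p1, p2, ((p2 ⅋ p2⊥) ⊗ (p1⊥ ⊗ p2⊥))
      [⅋]  ⊢ (p2 ⅋ p2⊥)
        [Ax]  ⊢ p2, p2⊥
      [⊗]  ⊢ p1, p2, (p1⊥ ⊗ p2⊥)
        [Ax]  ⊢ p1, p1⊥
        [Ax]  ⊢ p2, p2⊥

Result: YES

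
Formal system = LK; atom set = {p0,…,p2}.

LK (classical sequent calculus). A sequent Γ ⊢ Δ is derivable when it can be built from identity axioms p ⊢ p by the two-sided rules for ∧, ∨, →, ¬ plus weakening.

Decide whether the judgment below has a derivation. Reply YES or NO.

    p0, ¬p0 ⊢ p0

Derivation trace:
[WR] p0, ¬p0 ⊢ p0
  [¬L] p0, ¬p0 ⊢ 
    [Ax] p0 ⊢ p0

Result: YES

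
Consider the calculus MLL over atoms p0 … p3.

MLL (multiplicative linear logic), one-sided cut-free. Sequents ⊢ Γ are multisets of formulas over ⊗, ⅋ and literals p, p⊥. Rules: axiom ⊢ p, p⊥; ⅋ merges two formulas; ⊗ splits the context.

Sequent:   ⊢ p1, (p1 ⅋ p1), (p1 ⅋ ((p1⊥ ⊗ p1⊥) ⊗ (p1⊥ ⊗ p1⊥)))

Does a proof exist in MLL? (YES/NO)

Derivation trace:
[⅋]  ⊢ p1, (p1 ⅋ p1), (p1 ⅋ ((p1⊥ ⊗ p1⊥) ⊗ (p1⊥ ⊗ p1⊥)))
  [⅋]  ⊢ p1, p1, ((p1⊥ ⊗ p1⊥) ⊗ (p1⊥ ⊗ p1⊥)), (p1 ⅋ p1)
    [⊗]  ⊢ p1, p1, p1, p1, ((p1⊥ ⊗ p1⊥) ⊗ (p1⊥ ⊗ p1⊥))
      [⊗]  ⊢ p1, p1, (p1⊥ ⊗ p1⊥)
        [Ax]  ⊢ p1, p1⊥
        [Ax]  ⊢ p1, p1⊥
      [⊗]  ⊢ p1, p1, (p1⊥ ⊗ p1⊥)
        [Ax]  ⊢ p1, p1⊥
        [Ax]  ⊢ p1, p1⊥

Result: YES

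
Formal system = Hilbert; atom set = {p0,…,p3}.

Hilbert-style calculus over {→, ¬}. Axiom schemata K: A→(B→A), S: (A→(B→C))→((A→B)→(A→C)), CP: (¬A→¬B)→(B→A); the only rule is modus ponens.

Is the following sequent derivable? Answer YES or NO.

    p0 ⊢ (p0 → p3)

Enumerate valuations to refute Γ ⊢ Δ:
  v=0000: Γ:[p0=F] Δ:[(p0 → p3)=T] refutes=False
  v=0001: Γ:[p0=F] Δ:[(p0 → p3)=T] refutes=False
  v=0010: Γ:[p0=F] Δ:[(p0 → p3)=T] refutes=False
  v=0011: Γ:[p0=F] Δ:[(p0 → p3)=T] refutes=False
  v=0100: Γ:[p0=F] Δ:[(p0 → p3)=T] refutes=False
  v=0101: Γ:[p0=F] Δ:[(p0 → p3)=T] refutes=False
  v=0110: Γ:[p0=F] Δ:[(p0 → p3)=T] refutes=False
  v=0111: Γ:[p0=F] Δ:[(p0 → p3)=T] refutes=False
  v=1000: Γ:[p0=T] Δ:[(p0 → p3)=F] refutes=True  ← countermodel

Result: NO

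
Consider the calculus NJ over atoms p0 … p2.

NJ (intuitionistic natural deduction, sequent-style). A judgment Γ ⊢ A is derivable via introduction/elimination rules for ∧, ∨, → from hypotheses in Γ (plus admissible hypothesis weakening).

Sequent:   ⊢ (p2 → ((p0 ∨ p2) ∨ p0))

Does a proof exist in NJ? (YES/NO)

Proof tree:
[→I]  ⊢ (p2 → ((p0 ∨ p2) ∨ p0))
  [∨I₁] p2 ⊢ ((p0 ∨ p2) ∨ p0)
    [∨I₂] p2 ⊢ (p0 ∨ p2)
      [Ax] p2 ⊢ p2

Result: YES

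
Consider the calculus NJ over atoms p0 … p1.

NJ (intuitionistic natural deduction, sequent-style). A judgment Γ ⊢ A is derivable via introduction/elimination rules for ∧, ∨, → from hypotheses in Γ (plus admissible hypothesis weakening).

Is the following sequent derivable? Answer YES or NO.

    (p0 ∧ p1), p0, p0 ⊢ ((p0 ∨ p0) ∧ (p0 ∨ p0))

Derivation trace:
[Wk] (p0 ∧ p1), p0, p0 ⊢ ((p0 ∨ p0) ∧ (p0 ∨ p0))
  [∧I] (p0 ∧ p1), p0 ⊢ ((p0 ∨ p0) ∧ (p0 ∨ p0))
    [∨I₂] p0 ⊢ (p0 ∨ p0)
      [Ax] p0 ⊢ p0
    [Wk] p0, (p0 ∧ p1) ⊢ (p0 ∨ p0)
      [∨I₂] p0 ⊢ (p0 ∨ p0)
        [Ax] p0 ⊢ p0

Result: YES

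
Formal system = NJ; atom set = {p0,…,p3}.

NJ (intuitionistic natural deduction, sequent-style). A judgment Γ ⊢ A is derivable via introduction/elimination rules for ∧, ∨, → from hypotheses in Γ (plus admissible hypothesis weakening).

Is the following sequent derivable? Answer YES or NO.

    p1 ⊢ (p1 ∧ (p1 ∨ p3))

Derivation (root first):
[∧I] p1 ⊢ (p1 ∧ (p1 ∨ p3))
  [Ax] p1 ⊢ p1
  [∨I₁] p1 ⊢ (p1 ∨ p3)
    [Ax] p1 ⊢ p1

Result: YES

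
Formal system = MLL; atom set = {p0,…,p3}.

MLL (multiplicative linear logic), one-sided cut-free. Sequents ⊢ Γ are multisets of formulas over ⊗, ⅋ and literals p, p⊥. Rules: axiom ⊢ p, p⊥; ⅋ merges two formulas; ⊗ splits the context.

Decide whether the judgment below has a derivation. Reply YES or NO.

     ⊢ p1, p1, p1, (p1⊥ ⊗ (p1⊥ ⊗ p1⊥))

Derivation trace:
[⊗]  ⊢ p1, p1, p1, (p1⊥ ⊗ (p1⊥ ⊗ p1⊥))
  [Ax]  ⊢ p1, p1⊥
  [⊗]  ⊢ p1, p1, (p1⊥ ⊗ p1⊥)
    [Ax]  ⊢ p1, p1⊥
    [Ax]  ⊢ p1, p1⊥

Result: YES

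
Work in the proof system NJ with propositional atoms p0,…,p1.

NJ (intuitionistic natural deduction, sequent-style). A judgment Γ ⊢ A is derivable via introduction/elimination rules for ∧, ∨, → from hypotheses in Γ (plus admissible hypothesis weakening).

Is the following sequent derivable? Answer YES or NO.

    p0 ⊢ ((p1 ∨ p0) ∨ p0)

Derivation trace:
[∨I₁] p0 ⊢ ((p1 ∨ p0) ∨ p0)
  [∨I₂] p0 ⊢ (p1 ∨ p0)
    [Ax] p0 ⊢ p0

Result: YES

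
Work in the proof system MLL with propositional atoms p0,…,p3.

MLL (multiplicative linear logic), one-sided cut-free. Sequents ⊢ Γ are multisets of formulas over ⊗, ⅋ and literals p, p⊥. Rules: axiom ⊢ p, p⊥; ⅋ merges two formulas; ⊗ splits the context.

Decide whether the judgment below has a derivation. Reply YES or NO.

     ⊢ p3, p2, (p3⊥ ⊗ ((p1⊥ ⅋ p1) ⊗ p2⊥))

Proof tree:
[⊗]  ⊢ p3, p2, (p3⊥ ⊗ ((p1⊥ ⅋ p1) ⊗ p2⊥))
  [Ax]  ⊢ p3, p3⊥
  [⊗]  ⊢ p2, ((p1⊥ ⅋ p1) ⊗ p2⊥)
    [⅋]  ⊢ (p1⊥ ⅋ p1)
      [Ax]  ⊢ p1, p1⊥
    [Ax]  ⊢ p2, p2⊥

Result: YES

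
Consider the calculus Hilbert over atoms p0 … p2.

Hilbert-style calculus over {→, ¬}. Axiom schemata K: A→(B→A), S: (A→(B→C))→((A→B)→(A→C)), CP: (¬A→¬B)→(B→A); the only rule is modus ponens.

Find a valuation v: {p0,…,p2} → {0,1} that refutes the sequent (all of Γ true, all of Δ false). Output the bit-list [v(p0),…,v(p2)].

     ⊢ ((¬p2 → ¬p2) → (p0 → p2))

Search for a countermodel by truth-table:
  v=000: Γ:[] Δ:[((¬p2 → ¬p2) → (p0 → p2))=T] refutes=False
  v=001: Γ:[] Δ:[((¬p2 → ¬p2) → (p0 → p2))=T] refutes=False
  v=010: Γ:[] Δ:[((¬p2 → ¬p2) → (p0 → p2))=T] refutes=False
  v=011: Γ:[] Δ:[((¬p2 → ¬p2) → (p0 → p2))=T] refutes=False
  v=100: Γ:[] Δ:[((¬p2 → ¬p2) → (p0 → p2))=F] refutes=True  ← countermodel

Result: [1, 0, 0]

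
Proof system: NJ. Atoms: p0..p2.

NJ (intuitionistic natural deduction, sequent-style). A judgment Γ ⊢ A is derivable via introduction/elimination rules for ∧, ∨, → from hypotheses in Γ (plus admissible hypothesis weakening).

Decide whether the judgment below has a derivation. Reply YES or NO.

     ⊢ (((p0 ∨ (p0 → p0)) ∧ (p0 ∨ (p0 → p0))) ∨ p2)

Proof tree:
[∨I₁]  ⊢ (((p0 ∨ (p0 → p0)) ∧ (p0 ∨ (p0 → p0))) ∨ p2)
  [∧I]  ⊢ ((p0 ∨ (p0 → p0)) ∧ (p0 ∨ (p0 → p0)))
    [∨I₂]  ⊢ (p0 ∨ (p0 → p0))
      [→I]  ⊢ (p0 → p0)
        [Ax] p0 ⊢ p0
    [∨I₂]  ⊢ (p0 ∨ (p0 → p0))
      [→I]  ⊢ (p0 → p0)
        [Ax] p0 ⊢ p0

Result: YES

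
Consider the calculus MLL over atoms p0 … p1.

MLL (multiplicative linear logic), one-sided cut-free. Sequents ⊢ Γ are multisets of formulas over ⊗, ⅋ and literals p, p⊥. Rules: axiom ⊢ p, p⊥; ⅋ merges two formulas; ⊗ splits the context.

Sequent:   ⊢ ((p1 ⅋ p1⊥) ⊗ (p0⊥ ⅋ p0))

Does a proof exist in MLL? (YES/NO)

Derivation trace:
[⊗]  ⊢ ((p1 ⅋ p1⊥) ⊗ (p0⊥ ⅋ p0))
  [⅋]  ⊢ (p1 ⅋ p1⊥)
    [Ax]  ⊢ p1, p1⊥
  [⅋]  ⊢ (p0⊥ ⅋ p0)
    [Ax]  ⊢ p0, p0⊥

Result: YES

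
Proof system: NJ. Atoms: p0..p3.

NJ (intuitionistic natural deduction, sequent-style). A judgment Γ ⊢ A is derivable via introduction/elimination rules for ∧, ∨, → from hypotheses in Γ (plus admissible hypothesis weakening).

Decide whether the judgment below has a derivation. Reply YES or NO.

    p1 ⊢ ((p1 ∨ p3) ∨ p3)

Derivation trace:
[∨I₁] p1 ⊢ ((p1 ∨ p3) ∨ p3)
  [∨I₁] p1 ⊢ (p1 ∨ p3)
    [Ax] p1 ⊢ p1

Result: YES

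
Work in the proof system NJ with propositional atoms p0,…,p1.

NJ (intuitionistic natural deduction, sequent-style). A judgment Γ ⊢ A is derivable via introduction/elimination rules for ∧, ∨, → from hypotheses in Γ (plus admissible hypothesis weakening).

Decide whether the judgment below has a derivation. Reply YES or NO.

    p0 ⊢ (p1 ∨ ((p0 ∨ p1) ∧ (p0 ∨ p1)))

Derivation trace:
[∨I₂] p0 ⊢ (p1 ∨ ((p0 ∨ p1) ∧ (p0 ∨ p1)))
  [∧I] p0 ⊢ ((p0 ∨ p1) ∧ (p0 ∨ p1))
    [∨I₁] p0 ⊢ (p0 ∨ p1)
      [Ax] p0 ⊢ p0
    [∨I₁] p0 ⊢ (p0 ∨ p1)
      [Ax] p0 ⊢ p0

Result: YES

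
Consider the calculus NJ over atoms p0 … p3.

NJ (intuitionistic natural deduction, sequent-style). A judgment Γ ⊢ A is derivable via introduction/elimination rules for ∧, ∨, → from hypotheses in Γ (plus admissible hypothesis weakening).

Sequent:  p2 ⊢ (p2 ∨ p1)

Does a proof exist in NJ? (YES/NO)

Derivation (root first):
[→E] p2 ⊢ (p2 ∨ p1)
  [→I]  ⊢ (p2 → (p2 ∨ p1))
    [∨I₁] p2 ⊢ (p2 ∨ p1)
      [Ax] p2 ⊢ p2
  [Ax] p2 ⊢ p2

Result: YES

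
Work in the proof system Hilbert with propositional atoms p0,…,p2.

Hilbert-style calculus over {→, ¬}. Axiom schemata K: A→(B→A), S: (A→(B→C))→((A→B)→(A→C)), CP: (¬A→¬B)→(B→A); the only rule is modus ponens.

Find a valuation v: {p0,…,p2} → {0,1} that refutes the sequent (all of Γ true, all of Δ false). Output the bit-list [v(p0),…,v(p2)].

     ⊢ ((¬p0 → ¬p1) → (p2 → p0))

Truth-table refutation:
  v=000: Γ:[] Δ:[((¬p0 → ¬p1) → (p2 → p0))=T] refutes=False
  v=001: Γ:[] Δ:[((¬p0 → ¬p1) → (p2 → p0))=F] refutes=True  ← countermodel

Result: [0, 0, 1]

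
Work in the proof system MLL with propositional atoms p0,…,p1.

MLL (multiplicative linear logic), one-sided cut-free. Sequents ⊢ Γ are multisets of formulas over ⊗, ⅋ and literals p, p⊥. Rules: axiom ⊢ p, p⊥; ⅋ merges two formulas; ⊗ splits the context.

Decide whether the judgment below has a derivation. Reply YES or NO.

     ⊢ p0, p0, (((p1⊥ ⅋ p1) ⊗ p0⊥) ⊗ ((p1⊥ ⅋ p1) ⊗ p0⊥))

Derivation trace:
[⊗]  ⊢ p0, p0, (((p1⊥ ⅋ p1) ⊗ p0⊥) ⊗ ((p1⊥ ⅋ p1) ⊗ p0⊥))
  [⊗]  ⊢ p0, ((p1⊥ ⅋ p1) ⊗ p0⊥)
    [⅋]  ⊢ (p1⊥ ⅋ p1)
      [Ax]  ⊢ p1, p1⊥
    [Ax]  ⊢ p0, p0⊥
  [⊗]  ⊢ p0, ((p1⊥ ⅋ p1) ⊗ p0⊥)
    [⅋]  ⊢ (p1⊥ ⅋ p1)
      [Ax]  ⊢ p1, p1⊥
    [Ax]  ⊢ p0, p0⊥

Result: YES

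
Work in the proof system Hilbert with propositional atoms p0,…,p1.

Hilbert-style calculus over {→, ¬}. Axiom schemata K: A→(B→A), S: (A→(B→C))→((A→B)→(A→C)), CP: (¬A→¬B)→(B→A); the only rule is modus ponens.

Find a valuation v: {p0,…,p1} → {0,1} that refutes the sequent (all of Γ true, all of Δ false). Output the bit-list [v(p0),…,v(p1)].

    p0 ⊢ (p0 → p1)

Truth-table refutation:
  v=00: Γ:[p0=F] Δ:[(p0 → p1)=T] refutes=False
  v=01: Γ:[p0=F] Δ:[(p0 → p1)=T] refutes=False
  v=10: Γ:[p0=T] Δ:[(p0 → p1)=F] refutes=True  ← countermodel

Result: [1, 0]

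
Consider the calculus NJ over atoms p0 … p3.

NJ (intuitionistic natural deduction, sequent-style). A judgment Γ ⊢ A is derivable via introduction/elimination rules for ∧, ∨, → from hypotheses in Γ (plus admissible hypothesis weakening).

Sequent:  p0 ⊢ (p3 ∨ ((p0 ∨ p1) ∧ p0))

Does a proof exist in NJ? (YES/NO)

Derivation trace:
[∨I₂] p0 ⊢ (p3 ∨ ((p0 ∨ p1) ∧ p0))
  [∧I] p0 ⊢ ((p0 ∨ p1) ∧ p0)
    [∨I₁] p0 ⊢ (p0 ∨ p1)
      [Ax] p0 ⊢ p0
    [Ax] p0 ⊢ p0

Result: YES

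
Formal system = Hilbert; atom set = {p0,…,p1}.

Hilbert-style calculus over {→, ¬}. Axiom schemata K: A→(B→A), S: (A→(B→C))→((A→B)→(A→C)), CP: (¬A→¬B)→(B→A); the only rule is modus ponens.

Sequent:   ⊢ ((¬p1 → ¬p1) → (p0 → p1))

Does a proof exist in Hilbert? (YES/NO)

Search for a countermodel by truth-table:
  v=00: Γ:[] Δ:[((¬p1 → ¬p1) → (p0 → p1))=T] refutes=False
  v=01: Γ:[] Δ:[((¬p1 → ¬p1) → (p0 → p1))=T] refutes=False
  v=10: Γ:[] Δ:[((¬p1 → ¬p1) → (p0 → p1))=F] refutes=True  ← countermodel

Result: NO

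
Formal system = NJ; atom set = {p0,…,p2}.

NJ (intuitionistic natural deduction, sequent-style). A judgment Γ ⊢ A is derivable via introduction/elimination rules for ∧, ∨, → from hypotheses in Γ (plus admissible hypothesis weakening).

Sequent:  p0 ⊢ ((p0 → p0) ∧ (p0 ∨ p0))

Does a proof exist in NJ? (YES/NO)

Derivation trace:
[∧I] p0 ⊢ ((p0 → p0) ∧ (p0 ∨ p0))
  [→I]  ⊢ (p0 → p0)
    [Ax] p0 ⊢ p0
  [∨I₂] p0 ⊢ (p0 ∨ p0)
    [Ax] p0 ⊢ p0

Result: YES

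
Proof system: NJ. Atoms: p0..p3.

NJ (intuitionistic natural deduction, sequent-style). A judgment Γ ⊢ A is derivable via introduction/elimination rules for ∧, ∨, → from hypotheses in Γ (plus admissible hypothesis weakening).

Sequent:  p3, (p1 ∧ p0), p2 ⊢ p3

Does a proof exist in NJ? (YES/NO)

Derivation (root first):
[Wk] p3, (p1 ∧ p0), p2 ⊢ p3
  [Wk] p3, (p1 ∧ p0) ⊢ p3
    [Ax] p3 ⊢ p3

Result: YES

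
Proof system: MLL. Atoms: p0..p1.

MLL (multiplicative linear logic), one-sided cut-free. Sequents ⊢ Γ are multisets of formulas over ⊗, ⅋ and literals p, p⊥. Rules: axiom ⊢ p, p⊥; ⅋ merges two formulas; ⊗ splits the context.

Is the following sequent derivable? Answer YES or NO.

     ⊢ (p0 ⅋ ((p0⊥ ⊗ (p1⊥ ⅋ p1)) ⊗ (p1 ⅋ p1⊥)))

Derivation (root first):
[⅋]  ⊢ (p0 ⅋ ((p0⊥ ⊗ (p1⊥ ⅋ p1)) ⊗ (p1 ⅋ p1⊥)))
  [⊗]  ⊢ p0, ((p0⊥ ⊗ (p1⊥ ⅋ p1)) ⊗ (p1 ⅋ p1⊥))
    [⊗]  ⊢ p0, (p0⊥ ⊗ (p1⊥ ⅋ p1))
      [Ax]  ⊢ p0, p0⊥
      [⅋]  ⊢ (p1⊥ ⅋ p1)
        [Ax]  ⊢ p1, p1⊥
    [⅋]  ⊢ (p1 ⅋ p1⊥)
      [Ax]  ⊢ p1, p1⊥

Result: YES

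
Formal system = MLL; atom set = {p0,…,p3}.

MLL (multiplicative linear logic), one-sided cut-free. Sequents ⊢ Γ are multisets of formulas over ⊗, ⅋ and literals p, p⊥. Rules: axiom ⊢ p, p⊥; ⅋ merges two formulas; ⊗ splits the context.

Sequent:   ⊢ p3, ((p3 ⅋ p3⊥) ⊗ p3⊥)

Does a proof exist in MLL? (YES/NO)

Proof tree:
[⊗]  ⊢ p3, ((p3 ⅋ p3⊥) ⊗ p3⊥)
  [⅋]  ⊢ (p3 ⅋ p3⊥)
    [Ax]  ⊢ p3, p3⊥
  [Ax]  ⊢ p3, p3⊥

Result: YES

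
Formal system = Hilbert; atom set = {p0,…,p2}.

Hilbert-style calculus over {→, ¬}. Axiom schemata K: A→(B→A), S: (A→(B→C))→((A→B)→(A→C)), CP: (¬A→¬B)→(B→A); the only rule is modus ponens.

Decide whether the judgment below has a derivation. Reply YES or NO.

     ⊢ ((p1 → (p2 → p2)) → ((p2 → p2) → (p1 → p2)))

Enumerate valuations to refute Γ ⊢ Δ:
  v=000: Γ:[] Δ:[((p1 → (p2 → p2)) → ((p2 → p2) → (p1 → p2)))=T] refutes=False
  v=001: Γ:[] Δ:[((p1 → (p2 → p2)) → ((p2 → p2) → (p1 → p2)))=T] refutes=False
  v=010: Γ:[] Δ:[((p1 → (p2 → p2)) → ((p2 → p2) → (p1 → p2)))=F] refutes=True  ← countermodel

Result: NO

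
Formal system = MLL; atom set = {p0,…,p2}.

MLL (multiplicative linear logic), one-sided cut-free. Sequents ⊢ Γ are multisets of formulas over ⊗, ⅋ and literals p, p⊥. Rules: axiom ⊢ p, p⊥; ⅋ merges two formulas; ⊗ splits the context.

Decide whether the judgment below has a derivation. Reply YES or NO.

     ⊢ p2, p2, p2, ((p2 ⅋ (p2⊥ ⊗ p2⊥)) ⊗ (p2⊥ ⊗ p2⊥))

Derivation trace:
[⊗]  ⊢ p2, p2, p2, ((p2 ⅋ (p2⊥ ⊗ p2⊥)) ⊗ (p2⊥ ⊗ p2⊥))
  [⅋]  ⊢ p2, (p2 ⅋ (p2⊥ ⊗ p2⊥))
    [⊗]  ⊢ p2, p2, (p2⊥ ⊗ p2⊥)
      [Ax]  ⊢ p2, p2⊥
      [Ax]  ⊢ p2, p2⊥
  [⊗]  ⊢ p2, p2, (p2⊥ ⊗ p2⊥)
    [Ax]  ⊢ p2, p2⊥
    [Ax]  ⊢ p2, p2⊥

Result: YES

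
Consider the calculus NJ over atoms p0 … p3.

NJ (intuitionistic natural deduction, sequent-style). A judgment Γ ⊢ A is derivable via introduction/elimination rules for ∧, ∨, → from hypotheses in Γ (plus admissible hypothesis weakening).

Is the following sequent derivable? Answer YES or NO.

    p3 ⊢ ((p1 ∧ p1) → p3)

Derivation (root first):
[→I] p3 ⊢ ((p1 ∧ p1) → p3)
  [Wk] p3, (p1 ∧ p1) ⊢ p3
    [Ax] p3 ⊢ p3

Result: YES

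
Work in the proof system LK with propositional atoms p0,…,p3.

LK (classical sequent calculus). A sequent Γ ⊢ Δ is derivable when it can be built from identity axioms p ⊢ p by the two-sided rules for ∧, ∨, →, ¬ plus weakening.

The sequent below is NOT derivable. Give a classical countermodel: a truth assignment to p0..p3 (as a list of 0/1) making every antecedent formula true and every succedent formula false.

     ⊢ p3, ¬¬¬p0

Search for a countermodel by truth-table:
  v=0000: Γ:[] Δ:[p3=F, ¬¬¬p0=T] refutes=False
  v=0001: Γ:[] Δ:[p3=T, ¬¬¬p0=T] refutes=False
  v=0010: Γ:[] Δ:[p3=F, ¬¬¬p0=T] refutes=False
  v=0011: Γ:[] Δ:[p3=T, ¬¬¬p0=T] refutes=False
  v=0100: Γ:[] Δ:[p3=F, ¬¬¬p0=T] refutes=False
  v=0101: Γ:[] Δ:[p3=T, ¬¬¬p0=T] refutes=False
  v=0110: Γ:[] Δ:[p3=F, ¬¬¬p0=T] refutes=False
  v=0111: Γ:[] Δ:[p3=T, ¬¬¬p0=T] refutes=False
  v=1000: Γ:[] Δ:[p3=F, ¬¬¬p0=F] refutes=True  ← countermodel

Result: [1, 0, 0, 0]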